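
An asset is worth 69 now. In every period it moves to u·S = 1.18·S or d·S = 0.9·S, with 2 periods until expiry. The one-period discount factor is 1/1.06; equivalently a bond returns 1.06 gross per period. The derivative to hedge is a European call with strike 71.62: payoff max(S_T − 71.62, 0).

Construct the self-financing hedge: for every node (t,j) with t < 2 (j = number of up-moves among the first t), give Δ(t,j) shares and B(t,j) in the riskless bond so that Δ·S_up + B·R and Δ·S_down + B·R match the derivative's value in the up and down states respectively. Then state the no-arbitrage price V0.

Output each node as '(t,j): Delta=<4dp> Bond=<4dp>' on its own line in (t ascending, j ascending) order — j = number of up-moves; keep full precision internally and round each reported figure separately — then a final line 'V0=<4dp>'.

Under the risk-neutral measure, an up-move has probability p* = (R−d)/(u−d) = 0.5714 and values discount at R = 1.06.
Terminal values V(2,·): V(2,0)=0.0000, V(2,1)=1.6580, V(2,2)=24.4556
Node (1,0) S=62.1000: V=(p*·1.6580+(1−p*)·0.0000)/1.06=0.8938; Δ=(1.6580−0.0000)/(73.2780−55.8900)=0.0954; B=V−Δ·S=-5.0276
Node (1,1) S=81.4200: V=(p*·24.4556+(1−p*)·1.6580)/1.06=13.8540; Δ=(24.4556−1.6580)/(96.0756−73.2780)=1.0000; B=V−Δ·S=-67.5660
Node (0,0) S=69.0000: V=(p*·13.8540+(1−p*)·0.8938)/1.06=7.8298; Δ=(13.8540−0.8938)/(81.4200−62.1000)=0.6708; B=V−Δ·S=-38.4565
Check: Δ(0,0)·S0 + B(0,0) = 7.8298 = V0.

(0,0): Delta=0.6708 Bond=-38.4565
(1,0): Delta=0.0954 Bond=-5.0276
(1,1): Delta=1.0000 Bond=-67.5660
V0=7.8298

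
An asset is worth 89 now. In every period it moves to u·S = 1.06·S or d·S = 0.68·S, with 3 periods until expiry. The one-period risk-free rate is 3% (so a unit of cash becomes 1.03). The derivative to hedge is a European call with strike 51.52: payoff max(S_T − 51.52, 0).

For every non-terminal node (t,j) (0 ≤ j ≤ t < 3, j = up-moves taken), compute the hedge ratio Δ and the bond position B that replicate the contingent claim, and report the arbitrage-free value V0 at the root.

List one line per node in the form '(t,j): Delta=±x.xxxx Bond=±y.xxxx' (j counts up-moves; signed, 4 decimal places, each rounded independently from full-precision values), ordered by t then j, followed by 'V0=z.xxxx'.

(0,0): Delta=0.9653 Bond=-43.9224
(1,0): Delta=0.6408 Bond=-25.6035
(1,1): Delta=0.9831 Bond=-46.9232
(2,0): Delta=0.0000 Bond=0.0000
(2,1): Delta=0.6760 Bond=-28.6321
(2,2): Delta=1.0000 Bond=-50.0194
V0=41.9870

Since d<R<u, set p* = (R−d)/(u−d) = 0.9211; price each node as the discounted p*-expectation of its children.
Terminal values V(3,·): V(3,0)=0.0000, V(3,1)=0.0000, V(3,2)=16.4803, V(3,3)=54.4804
Node (2,0) S=41.1536: V=(p*·0.0000+(1−p*)·0.0000)/1.03=0.0000; Δ=(0.0000−0.0000)/(43.6228−27.9844)=0.0000; B=V−Δ·S=0.0000
Node (2,1) S=64.1512: V=(p*·16.4803+(1−p*)·0.0000)/1.03=14.7371; Δ=(16.4803−0.0000)/(68.0003−43.6228)=0.6760; B=V−Δ·S=-28.6321
Node (2,2) S=100.0004: V=(p*·54.4804+(1−p*)·16.4803)/1.03=49.9810; Δ=(54.4804−16.4803)/(106.0004−68.0003)=1.0000; B=V−Δ·S=-50.0194
Node (1,0) S=60.5200: V=(p*·14.7371+(1−p*)·0.0000)/1.03=13.1783; Δ=(14.7371−0.0000)/(64.1512−41.1536)=0.6408; B=V−Δ·S=-25.6035
Node (1,1) S=94.3400: V=(p*·49.9810+(1−p*)·14.7371)/1.03=45.8239; Δ=(49.9810−14.7371)/(100.0004−64.1512)=0.9831; B=V−Δ·S=-46.9232
Node (0,0) S=89.0000: V=(p*·45.8239+(1−p*)·13.1783)/1.03=41.9870; Δ=(45.8239−13.1783)/(94.3400−60.5200)=0.9653; B=V−Δ·S=-43.9224
Root portfolio cost Δ·89+B reproduces V0=41.9870.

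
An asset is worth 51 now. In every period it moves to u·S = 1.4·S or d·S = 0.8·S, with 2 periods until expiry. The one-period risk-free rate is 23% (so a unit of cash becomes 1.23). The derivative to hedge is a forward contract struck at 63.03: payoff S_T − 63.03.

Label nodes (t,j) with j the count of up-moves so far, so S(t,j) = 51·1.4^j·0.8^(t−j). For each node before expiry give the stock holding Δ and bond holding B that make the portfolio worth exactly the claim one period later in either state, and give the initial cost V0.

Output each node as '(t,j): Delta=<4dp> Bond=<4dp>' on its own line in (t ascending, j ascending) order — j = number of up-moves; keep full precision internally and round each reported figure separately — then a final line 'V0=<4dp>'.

(0,0): Delta=1.0000 Bond=-41.6617
(1,0): Delta=1.0000 Bond=-51.2439
(1,1): Delta=1.0000 Bond=-51.2439
V0=9.3383

Under the risk-neutral measure, an up-move has probability p* = (R−d)/(u−d) = 0.7167 and values discount at R = 1.23.
At expiry t=2: V(2,0)=-30.3900, V(2,1)=-5.9100, V(2,2)=36.9300
  t=1,j=0: stock 40.8000 → up 57.1200 (V=-5.9100), down 32.6400 (V=-30.3900). Price -10.4439; hedge Δ=1.0000, bond B=-51.2439.
  t=1,j=1: stock 71.4000 → up 99.9600 (V=36.9300), down 57.1200 (V=-5.9100). Price 20.1561; hedge Δ=1.0000, bond B=-51.2439.
  t=0,j=0: stock 51.0000 → up 71.4000 (V=20.1561), down 40.8000 (V=-10.4439). Price 9.3383; hedge Δ=1.0000, bond B=-41.6617.
Root portfolio cost Δ·51+B reproduces V0=9.3383.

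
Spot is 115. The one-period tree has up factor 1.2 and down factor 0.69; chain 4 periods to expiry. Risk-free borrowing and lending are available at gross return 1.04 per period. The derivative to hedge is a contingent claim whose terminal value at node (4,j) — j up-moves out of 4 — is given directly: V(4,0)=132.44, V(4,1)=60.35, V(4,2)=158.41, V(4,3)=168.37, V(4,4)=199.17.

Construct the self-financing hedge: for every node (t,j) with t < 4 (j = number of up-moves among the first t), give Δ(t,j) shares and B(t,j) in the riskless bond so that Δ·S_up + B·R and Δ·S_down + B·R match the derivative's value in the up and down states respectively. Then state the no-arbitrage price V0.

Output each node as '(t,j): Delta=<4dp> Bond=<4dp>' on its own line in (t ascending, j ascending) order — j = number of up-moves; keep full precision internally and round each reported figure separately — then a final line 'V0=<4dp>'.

(0,0): Delta=0.4853 Bond=83.4655
(1,0): Delta=0.9098 Bond=53.1212
(1,1): Delta=0.3737 Bond=102.2021
(2,0): Delta=1.5385 Bond=20.8188
(2,1): Delta=0.7445 Bond=70.9842
(2,2): Delta=0.2762 Bond=122.4300
(3,0): Delta=-3.7416 Bond=221.1284
(3,1): Delta=2.9265 Bond=-69.5379
(3,2): Delta=0.1709 Bond=139.3603
(3,3): Delta=0.3039 Bond=121.8264
V0=139.2712

Since d<R<u, set p* = (R−d)/(u−d) = 0.6863; price each node as the discounted p*-expectation of its children.
Terminal values V(4,·): V(4,0)=132.4400, V(4,1)=60.3500, V(4,2)=158.4100, V(4,3)=168.3700, V(4,4)=199.1700
Node (3,0) S=37.7785: V=(p*·60.3500+(1−p*)·132.4400)/1.04=79.7755; Δ=(60.3500−132.4400)/(45.3342−26.0672)=-3.7416; B=V−Δ·S=221.1284
Node (3,1) S=65.7018: V=(p*·158.4100+(1−p*)·60.3500)/1.04=122.7366; Δ=(158.4100−60.3500)/(78.8422−45.3342)=2.9265; B=V−Δ·S=-69.5379
Node (3,2) S=114.2640: V=(p*·168.3700+(1−p*)·158.4100)/1.04=158.8897; Δ=(168.3700−158.4100)/(137.1168−78.8422)=0.1709; B=V−Δ·S=139.3603
Node (3,3) S=198.7200: V=(p*·199.1700+(1−p*)·168.3700)/1.04=182.2185; Δ=(199.1700−168.3700)/(238.4640−137.1168)=0.3039; B=V−Δ·S=121.8264
Node (2,0) S=54.7515: V=(p*·122.7366+(1−p*)·79.7755)/1.04=105.0563; Δ=(122.7366−79.7755)/(65.7018−37.7785)=1.5385; B=V−Δ·S=20.8188
Node (2,1) S=95.2200: V=(p*·158.8897+(1−p*)·122.7366)/1.04=141.8727; Δ=(158.8897−122.7366)/(114.2640−65.7018)=0.7445; B=V−Δ·S=70.9842
Node (2,2) S=165.6000: V=(p*·182.2185+(1−p*)·158.8897)/1.04=168.1728; Δ=(182.2185−158.8897)/(198.7200−114.2640)=0.2762; B=V−Δ·S=122.4300
Node (1,0) S=79.3500: V=(p*·141.8727+(1−p*)·105.0563)/1.04=125.3100; Δ=(141.8727−105.0563)/(95.2200−54.7515)=0.9098; B=V−Δ·S=53.1212
Node (1,1) S=138.0000: V=(p*·168.1728+(1−p*)·141.8727)/1.04=153.7709; Δ=(168.1728−141.8727)/(165.6000−95.2200)=0.3737; B=V−Δ·S=102.2021
Node (0,0) S=115.0000: V=(p*·153.7709+(1−p*)·125.3100)/1.04=139.2712; Δ=(153.7709−125.3100)/(138.0000−79.3500)=0.4853; B=V−Δ·S=83.4655
Root portfolio cost Δ·115+B reproduces V0=139.2712.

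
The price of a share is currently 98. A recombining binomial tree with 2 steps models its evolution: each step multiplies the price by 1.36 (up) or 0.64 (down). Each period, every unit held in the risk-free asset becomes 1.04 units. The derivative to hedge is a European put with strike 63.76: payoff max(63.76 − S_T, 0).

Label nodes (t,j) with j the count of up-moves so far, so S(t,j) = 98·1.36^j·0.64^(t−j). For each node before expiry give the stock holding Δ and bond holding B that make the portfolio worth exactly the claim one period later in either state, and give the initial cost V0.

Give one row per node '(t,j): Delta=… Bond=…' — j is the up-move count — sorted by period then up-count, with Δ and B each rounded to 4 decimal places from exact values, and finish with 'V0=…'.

The replicating-portfolio and risk-neutral prices coincide; use p* = (1.04−0.64)/(1.36−0.64) = 0.5556 for the latter.
Payoff layer (t=2): V(2,0)=23.6192, V(2,1)=0.0000, V(2,2)=0.0000
Node (1,0) S=62.7200: V=(p*·0.0000+(1−p*)·23.6192)/1.04=10.0937; Δ=(0.0000−23.6192)/(85.2992−40.1408)=-0.5230; B=V−Δ·S=42.8981
Node (1,1) S=133.2800: V=(p*·0.0000+(1−p*)·0.0000)/1.04=0.0000; Δ=(0.0000−0.0000)/(181.2608−85.2992)=0.0000; B=V−Δ·S=0.0000
Node (0,0) S=98.0000: V=(p*·0.0000+(1−p*)·10.0937)/1.04=4.3135; Δ=(0.0000−10.0937)/(133.2800−62.7200)=-0.1431; B=V−Δ·S=18.3325
Root portfolio cost Δ·98+B reproduces V0=4.3135.

(0,0): Delta=-0.1431 Bond=18.3325
(1,0): Delta=-0.5230 Bond=42.8981
(1,1): Delta=0.0000 Bond=0.0000
V0=4.3135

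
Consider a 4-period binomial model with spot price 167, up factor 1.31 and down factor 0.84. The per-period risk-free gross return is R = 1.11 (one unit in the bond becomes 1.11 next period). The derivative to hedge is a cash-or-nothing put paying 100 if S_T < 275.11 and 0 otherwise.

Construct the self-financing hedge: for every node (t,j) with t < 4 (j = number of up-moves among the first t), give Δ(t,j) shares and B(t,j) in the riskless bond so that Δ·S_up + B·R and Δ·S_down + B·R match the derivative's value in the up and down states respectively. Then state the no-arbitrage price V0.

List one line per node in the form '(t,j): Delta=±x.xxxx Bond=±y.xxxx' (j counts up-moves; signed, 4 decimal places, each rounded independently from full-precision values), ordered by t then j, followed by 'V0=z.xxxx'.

The replicating-portfolio and risk-neutral prices coincide; use p* = (1.11−0.84)/(1.31−0.84) = 0.5745 for the latter.
Terminal values V(4,·): V(4,0)=100.0000, V(4,1)=100.0000, V(4,2)=100.0000, V(4,3)=0.0000, V(4,4)=0.0000
  t=3,j=0: stock 98.9816 → up 129.6659 (V=100.0000), down 83.1445 (V=100.0000). Price 90.0901; hedge Δ=0.0000, bond B=90.0901.
  t=3,j=1: stock 154.3641 → up 202.2170 (V=100.0000), down 129.6659 (V=100.0000). Price 90.0901; hedge Δ=0.0000, bond B=90.0901.
  t=3,j=2: stock 240.7345 → up 315.3622 (V=0.0000), down 202.2170 (V=100.0000). Price 38.3362; hedge Δ=-0.8838, bond B=251.1022.
  t=3,j=3: stock 375.4312 → up 491.8149 (V=0.0000), down 315.3622 (V=0.0000). Price 0.0000; hedge Δ=0.0000, bond B=0.0000.
  t=2,j=0: stock 117.8352 → up 154.3641 (V=90.0901), down 98.9816 (V=90.0901). Price 81.1622; hedge Δ=0.0000, bond B=81.1622.
  t=2,j=1: stock 183.7668 → up 240.7345 (V=38.3362), down 154.3641 (V=90.0901). Price 54.3776; hedge Δ=-0.5992, bond B=164.4922.
  t=2,j=2: stock 286.5887 → up 375.4312 (V=0.0000), down 240.7345 (V=38.3362). Price 14.6966; hedge Δ=-0.2846, bond B=96.2631.
  t=1,j=0: stock 140.2800 → up 183.7668 (V=54.3776), down 117.8352 (V=81.1622). Price 59.2570; hedge Δ=-0.4062, bond B=116.2456.
  t=1,j=1: stock 218.7700 → up 286.5887 (V=14.6966), down 183.7668 (V=54.3776). Price 28.4524; hedge Δ=-0.3859, bond B=112.8800.
  t=0,j=0: stock 167.0000 → up 218.7700 (V=28.4524), down 140.2800 (V=59.2570). Price 37.4421; hedge Δ=-0.3925, bond B=102.9839.
Self-financing check: at every node Δ·S+B equals the discounted successor values.

(0,0): Delta=-0.3925 Bond=102.9839
(1,0): Delta=-0.4062 Bond=116.2456
(1,1): Delta=-0.3859 Bond=112.8800
(2,0): Delta=0.0000 Bond=81.1622
(2,1): Delta=-0.5992 Bond=164.4922
(2,2): Delta=-0.2846 Bond=96.2631
(3,0): Delta=0.0000 Bond=90.0901
(3,1): Delta=0.0000 Bond=90.0901
(3,2): Delta=-0.8838 Bond=251.1022
(3,3): Delta=0.0000 Bond=0.0000
V0=37.4421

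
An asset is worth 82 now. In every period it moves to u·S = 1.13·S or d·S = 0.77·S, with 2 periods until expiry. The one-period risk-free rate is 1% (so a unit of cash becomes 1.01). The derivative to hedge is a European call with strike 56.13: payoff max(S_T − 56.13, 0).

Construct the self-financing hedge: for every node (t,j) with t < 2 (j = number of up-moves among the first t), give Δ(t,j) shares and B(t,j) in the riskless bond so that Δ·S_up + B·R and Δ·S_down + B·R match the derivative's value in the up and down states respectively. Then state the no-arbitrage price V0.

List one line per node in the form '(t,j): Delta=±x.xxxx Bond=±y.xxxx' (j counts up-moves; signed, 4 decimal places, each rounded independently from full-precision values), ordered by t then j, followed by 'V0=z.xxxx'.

Risk-neutral probability p* = (R−d)/(u−d) = (1.01−0.77)/(1.13−0.77) = 0.6667.
Payoff layer (t=2): V(2,0)=0.0000, V(2,1)=15.2182, V(2,2)=48.5758
(1,0): S=63.1400. Δ = (V_up−V_dn)/(S_up−S_dn) = (15.2182−0.0000)/(71.3482−48.6178) = 0.6695. V = [p*·15.2182 + (1−p*)·0.0000]/1.01 = 10.0450. B = V − Δ·S = -32.2278.
(1,1): S=92.6600. Δ = (V_up−V_dn)/(S_up−S_dn) = (48.5758−15.2182)/(104.7058−71.3482) = 1.0000. V = [p*·48.5758 + (1−p*)·15.2182]/1.01 = 37.0857. B = V − Δ·S = -55.5743.
(0,0): S=82.0000. Δ = (V_up−V_dn)/(S_up−S_dn) = (37.0857−10.0450)/(92.6600−63.1400) = 0.9160. V = [p*·37.0857 + (1−p*)·10.0450]/1.01 = 27.7942. B = V − Δ·S = -47.3189.
Check: Δ(0,0)·S0 + B(0,0) = 27.7942 = V0.

(0,0): Delta=0.9160 Bond=-47.3189
(1,0): Delta=0.6695 Bond=-32.2278
(1,1): Delta=1.0000 Bond=-55.5743
V0=27.7942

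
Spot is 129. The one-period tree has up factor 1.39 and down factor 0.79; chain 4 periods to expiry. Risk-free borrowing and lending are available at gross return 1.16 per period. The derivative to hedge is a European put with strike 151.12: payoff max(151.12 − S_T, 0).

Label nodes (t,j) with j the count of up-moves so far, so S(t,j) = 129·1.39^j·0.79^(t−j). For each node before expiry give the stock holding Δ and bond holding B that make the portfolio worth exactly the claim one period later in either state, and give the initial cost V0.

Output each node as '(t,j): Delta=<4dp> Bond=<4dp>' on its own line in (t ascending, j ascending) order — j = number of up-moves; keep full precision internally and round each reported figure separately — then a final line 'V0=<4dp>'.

Under the risk-neutral measure, an up-move has probability p* = (R−d)/(u−d) = 0.6167 and values discount at R = 1.16.
Payoff layer (t=4): V(4,0)=100.8744, V(4,1)=62.7132, V(4,2)=0.0000, V(4,3)=0.0000, V(4,4)=0.0000
(3,0): S=63.6020. Δ = (V_up−V_dn)/(S_up−S_dn) = (62.7132−100.8744)/(88.4068−50.2456) = -1.0000. V = [p*·62.7132 + (1−p*)·100.8744]/1.16 = 66.6738. B = V − Δ·S = 130.2759.
(3,1): S=111.9074. Δ = (V_up−V_dn)/(S_up−S_dn) = (0.0000−62.7132)/(155.5512−88.4068) = -0.9340. V = [p*·0.0000 + (1−p*)·62.7132]/1.16 = 20.7242. B = V − Δ·S = 125.2461.
(3,2): S=196.9003. Δ = (V_up−V_dn)/(S_up−S_dn) = (0.0000−0.0000)/(273.6914−155.5512) = 0.0000. V = [p*·0.0000 + (1−p*)·0.0000]/1.16 = 0.0000. B = V − Δ·S = 0.0000.
(3,3): S=346.4449. Δ = (V_up−V_dn)/(S_up−S_dn) = (0.0000−0.0000)/(481.5583−273.6914) = 0.0000. V = [p*·0.0000 + (1−p*)·0.0000]/1.16 = 0.0000. B = V − Δ·S = 0.0000.
(2,0): S=80.5089. Δ = (V_up−V_dn)/(S_up−S_dn) = (20.7242−66.6738)/(111.9074−63.6020) = -0.9512. V = [p*·20.7242 + (1−p*)·66.6738]/1.16 = 33.0502. B = V − Δ·S = 109.6329.
(2,1): S=141.6549. Δ = (V_up−V_dn)/(S_up−S_dn) = (0.0000−20.7242)/(196.9003−111.9074) = -0.2438. V = [p*·0.0000 + (1−p*)·20.7242]/1.16 = 6.8485. B = V − Δ·S = 41.3888.
(2,2): S=249.2409. Δ = (V_up−V_dn)/(S_up−S_dn) = (0.0000−0.0000)/(346.4449−196.9003) = 0.0000. V = [p*·0.0000 + (1−p*)·0.0000]/1.16 = 0.0000. B = V − Δ·S = 0.0000.
(1,0): S=101.9100. Δ = (V_up−V_dn)/(S_up−S_dn) = (6.8485−33.0502)/(141.6549−80.5089) = -0.4285. V = [p*·6.8485 + (1−p*)·33.0502]/1.16 = 14.5625. B = V − Δ·S = 58.2319.
(1,1): S=179.3100. Δ = (V_up−V_dn)/(S_up−S_dn) = (0.0000−6.8485)/(249.2409−141.6549) = -0.0637. V = [p*·0.0000 + (1−p*)·6.8485]/1.16 = 2.2632. B = V − Δ·S = 13.6773.
(0,0): S=129.0000. Δ = (V_up−V_dn)/(S_up−S_dn) = (2.2632−14.5625)/(179.3100−101.9100) = -0.1589. V = [p*·2.2632 + (1−p*)·14.5625]/1.16 = 6.0154. B = V − Δ·S = 26.5143.
Self-financing check: at every node Δ·S+B equals the discounted successor values.

(0,0): Delta=-0.1589 Bond=26.5143
(1,0): Delta=-0.4285 Bond=58.2319
(1,1): Delta=-0.0637 Bond=13.6773
(2,0): Delta=-0.9512 Bond=109.6329
(2,1): Delta=-0.2438 Bond=41.3888
(2,2): Delta=0.0000 Bond=0.0000
(3,0): Delta=-1.0000 Bond=130.2759
(3,1): Delta=-0.9340 Bond=125.2461
(3,2): Delta=0.0000 Bond=0.0000
(3,3): Delta=0.0000 Bond=0.0000
V0=6.0154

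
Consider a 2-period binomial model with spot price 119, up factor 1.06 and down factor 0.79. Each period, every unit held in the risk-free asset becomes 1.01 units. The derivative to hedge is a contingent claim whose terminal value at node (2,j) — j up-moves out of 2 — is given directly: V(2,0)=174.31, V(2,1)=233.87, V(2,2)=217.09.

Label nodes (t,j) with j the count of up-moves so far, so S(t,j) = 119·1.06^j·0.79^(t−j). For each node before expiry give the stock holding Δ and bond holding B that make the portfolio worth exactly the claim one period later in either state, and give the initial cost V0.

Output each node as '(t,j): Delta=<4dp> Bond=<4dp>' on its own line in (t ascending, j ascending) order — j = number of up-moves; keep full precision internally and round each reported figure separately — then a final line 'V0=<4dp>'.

(0,0): Delta=-0.0814 Bond=226.0303
(1,0): Delta=2.3465 Bond=0.0414
(1,1): Delta=-0.4927 Bond=280.1654
V0=216.3384

Since d<R<u, set p* = (R−d)/(u−d) = 0.8148; price each node as the discounted p*-expectation of its children.
At expiry t=2: V(2,0)=174.3100, V(2,1)=233.8700, V(2,2)=217.0900
(1,0): S=94.0100. Δ = (V_up−V_dn)/(S_up−S_dn) = (233.8700−174.3100)/(99.6506−74.2679) = 2.3465. V = [p*·233.8700 + (1−p*)·174.3100]/1.01 = 220.6340. B = V − Δ·S = 0.0414.
(1,1): S=126.1400. Δ = (V_up−V_dn)/(S_up−S_dn) = (217.0900−233.8700)/(133.7084−99.6506) = -0.4927. V = [p*·217.0900 + (1−p*)·233.8700]/1.01 = 218.0172. B = V − Δ·S = 280.1654.
(0,0): S=119.0000. Δ = (V_up−V_dn)/(S_up−S_dn) = (218.0172−220.6340)/(126.1400−94.0100) = -0.0814. V = [p*·218.0172 + (1−p*)·220.6340]/1.01 = 216.3384. B = V − Δ·S = 226.0303.
Check: Δ(0,0)·S0 + B(0,0) = 216.3384 = V0.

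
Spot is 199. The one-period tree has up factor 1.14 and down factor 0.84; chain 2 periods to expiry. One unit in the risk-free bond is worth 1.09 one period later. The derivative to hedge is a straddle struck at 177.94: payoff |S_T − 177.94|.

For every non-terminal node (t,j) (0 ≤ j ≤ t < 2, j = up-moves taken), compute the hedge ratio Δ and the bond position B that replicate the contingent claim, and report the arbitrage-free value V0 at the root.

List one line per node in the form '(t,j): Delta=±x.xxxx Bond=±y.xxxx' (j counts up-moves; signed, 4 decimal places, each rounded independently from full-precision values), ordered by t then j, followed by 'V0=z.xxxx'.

Since d<R<u, set p* = (R−d)/(u−d) = 0.8333; price each node as the discounted p*-expectation of its children.
Payoff layer (t=2): V(2,0)=37.5256, V(2,1)=12.6224, V(2,2)=80.6804
(1,0): S=167.1600. Δ = (V_up−V_dn)/(S_up−S_dn) = (12.6224−37.5256)/(190.5624−140.4144) = -0.4966. V = [p*·12.6224 + (1−p*)·37.5256]/1.09 = 15.3880. B = V − Δ·S = 98.3987.
(1,1): S=226.8600. Δ = (V_up−V_dn)/(S_up−S_dn) = (80.6804−12.6224)/(258.6204−190.5624) = 1.0000. V = [p*·80.6804 + (1−p*)·12.6224]/1.09 = 63.6123. B = V − Δ·S = -163.2477.
(0,0): S=199.0000. Δ = (V_up−V_dn)/(S_up−S_dn) = (63.6123−15.3880)/(226.8600−167.1600) = 0.8078. V = [p*·63.6123 + (1−p*)·15.3880]/1.09 = 50.9862. B = V − Δ·S = -109.7614.
Root portfolio cost Δ·199+B reproduces V0=50.9862.

(0,0): Delta=0.8078 Bond=-109.7614
(1,0): Delta=-0.4966 Bond=98.3987
(1,1): Delta=1.0000 Bond=-163.2477
V0=50.9862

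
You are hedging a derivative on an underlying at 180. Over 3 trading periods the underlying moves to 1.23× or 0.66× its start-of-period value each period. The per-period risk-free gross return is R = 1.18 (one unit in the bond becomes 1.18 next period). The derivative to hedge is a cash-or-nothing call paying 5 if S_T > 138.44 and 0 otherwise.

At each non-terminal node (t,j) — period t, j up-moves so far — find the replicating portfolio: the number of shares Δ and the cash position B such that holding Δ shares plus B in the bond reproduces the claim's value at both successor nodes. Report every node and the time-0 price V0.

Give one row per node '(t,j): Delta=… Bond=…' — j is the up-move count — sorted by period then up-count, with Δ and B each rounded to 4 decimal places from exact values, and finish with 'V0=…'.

No-arbitrage ⇒ martingale measure with p* = (R−d)/(u−d) = 0.9123.
At expiry t=3: V(3,0)=0.0000, V(3,1)=0.0000, V(3,2)=5.0000, V(3,3)=5.0000
  t=2,j=0: stock 78.4080 → up 96.4418 (V=0.0000), down 51.7493 (V=0.0000). Price 0.0000; hedge Δ=0.0000, bond B=0.0000.
  t=2,j=1: stock 146.1240 → up 179.7325 (V=5.0000), down 96.4418 (V=0.0000). Price 3.8656; hedge Δ=0.0600, bond B=-4.9063.
  t=2,j=2: stock 272.3220 → up 334.9561 (V=5.0000), down 179.7325 (V=5.0000). Price 4.2373; hedge Δ=0.0000, bond B=4.2373.
  t=1,j=0: stock 118.8000 → up 146.1240 (V=3.8656), down 78.4080 (V=0.0000). Price 2.9886; hedge Δ=0.0571, bond B=-3.7932.
  t=1,j=1: stock 221.4000 → up 272.3220 (V=4.2373), down 146.1240 (V=3.8656). Price 3.5633; hedge Δ=0.0029, bond B=2.9112.
  t=0,j=0: stock 180.0000 → up 221.4000 (V=3.5633), down 118.8000 (V=2.9886). Price 2.9770; hedge Δ=0.0056, bond B=1.9687.
Self-financing check: at every node Δ·S+B equals the discounted successor values.

(0,0): Delta=0.0056 Bond=1.9687
(1,0): Delta=0.0571 Bond=-3.7932
(1,1): Delta=0.0029 Bond=2.9112
(2,0): Delta=0.0000 Bond=0.0000
(2,1): Delta=0.0600 Bond=-4.9063
(2,2): Delta=0.0000 Bond=4.2373
V0=2.9770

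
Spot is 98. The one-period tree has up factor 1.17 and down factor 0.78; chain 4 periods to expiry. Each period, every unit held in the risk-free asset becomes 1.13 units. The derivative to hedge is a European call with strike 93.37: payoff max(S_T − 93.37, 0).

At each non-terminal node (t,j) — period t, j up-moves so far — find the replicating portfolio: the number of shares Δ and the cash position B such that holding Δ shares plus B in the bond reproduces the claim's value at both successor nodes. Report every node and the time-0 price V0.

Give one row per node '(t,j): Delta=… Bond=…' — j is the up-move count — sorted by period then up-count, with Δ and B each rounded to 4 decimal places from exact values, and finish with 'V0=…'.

The replicating-portfolio and risk-neutral prices coincide; use p* = (1.13−0.78)/(1.17−0.78) = 0.8974 for the latter.
Terminal values V(4,·): V(4,0)=0.0000, V(4,1)=0.0000, V(4,2)=0.0000, V(4,3)=29.0573, V(4,4)=90.2709
(3,0): S=46.5061. Δ = (V_up−V_dn)/(S_up−S_dn) = (0.0000−0.0000)/(54.4121−36.2748) = 0.0000. V = [p*·0.0000 + (1−p*)·0.0000]/1.13 = 0.0000. B = V − Δ·S = 0.0000.
(3,1): S=69.7591. Δ = (V_up−V_dn)/(S_up−S_dn) = (0.0000−0.0000)/(81.6182−54.4121) = 0.0000. V = [p*·0.0000 + (1−p*)·0.0000]/1.13 = 0.0000. B = V − Δ·S = 0.0000.
(3,2): S=104.6387. Δ = (V_up−V_dn)/(S_up−S_dn) = (29.0573−0.0000)/(122.4273−81.6182) = 0.7120. V = [p*·29.0573 + (1−p*)·0.0000]/1.13 = 23.0770. B = V − Δ·S = -51.4288.
(3,3): S=156.9581. Δ = (V_up−V_dn)/(S_up−S_dn) = (90.2709−29.0573)/(183.6409−122.4273) = 1.0000. V = [p*·90.2709 + (1−p*)·29.0573]/1.13 = 74.3298. B = V − Δ·S = -82.6283.
(2,0): S=59.6232. Δ = (V_up−V_dn)/(S_up−S_dn) = (0.0000−0.0000)/(69.7591−46.5061) = 0.0000. V = [p*·0.0000 + (1−p*)·0.0000]/1.13 = 0.0000. B = V − Δ·S = 0.0000.
(2,1): S=89.4348. Δ = (V_up−V_dn)/(S_up−S_dn) = (23.0770−0.0000)/(104.6387−69.7591) = 0.6616. V = [p*·23.0770 + (1−p*)·0.0000]/1.13 = 18.3276. B = V − Δ·S = -40.8443.
(2,2): S=134.1522. Δ = (V_up−V_dn)/(S_up−S_dn) = (74.3298−23.0770)/(156.9581−104.6387) = 0.9796. V = [p*·74.3298 + (1−p*)·23.0770]/1.13 = 61.1266. B = V − Δ·S = -70.2906.
(1,0): S=76.4400. Δ = (V_up−V_dn)/(S_up−S_dn) = (18.3276−0.0000)/(89.4348−59.6232) = 0.6148. V = [p*·18.3276 + (1−p*)·0.0000]/1.13 = 14.5556. B = V − Δ·S = -32.4382.
(1,1): S=114.6600. Δ = (V_up−V_dn)/(S_up−S_dn) = (61.1266−18.3276)/(134.1522−89.4348) = 0.9571. V = [p*·61.1266 + (1−p*)·18.3276]/1.13 = 50.2097. B = V − Δ·S = -59.5314.
(0,0): S=98.0000. Δ = (V_up−V_dn)/(S_up−S_dn) = (50.2097−14.5556)/(114.6600−76.4400) = 0.9329. V = [p*·50.2097 + (1−p*)·14.5556]/1.13 = 41.1972. B = V − Δ·S = -50.2235.
The time-0 hedge costs 41.1972, which is the no-arbitrage price.

(0,0): Delta=0.9329 Bond=-50.2235
(1,0): Delta=0.6148 Bond=-32.4382
(1,1): Delta=0.9571 Bond=-59.5314
(2,0): Delta=0.0000 Bond=0.0000
(2,1): Delta=0.6616 Bond=-40.8443
(2,2): Delta=0.9796 Bond=-70.2906
(3,0): Delta=0.0000 Bond=0.0000
(3,1): Delta=0.0000 Bond=0.0000
(3,2): Delta=0.7120 Bond=-51.4288
(3,3): Delta=1.0000 Bond=-82.6283
V0=41.1972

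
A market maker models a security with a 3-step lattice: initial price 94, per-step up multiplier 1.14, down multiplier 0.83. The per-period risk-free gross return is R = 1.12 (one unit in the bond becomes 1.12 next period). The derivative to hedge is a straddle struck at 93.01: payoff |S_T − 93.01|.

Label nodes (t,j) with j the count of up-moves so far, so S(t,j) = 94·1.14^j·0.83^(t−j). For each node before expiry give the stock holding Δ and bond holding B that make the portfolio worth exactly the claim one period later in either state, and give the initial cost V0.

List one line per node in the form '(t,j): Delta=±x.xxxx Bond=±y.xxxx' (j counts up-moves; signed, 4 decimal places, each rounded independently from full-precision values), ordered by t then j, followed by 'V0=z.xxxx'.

(0,0): Delta=0.8687 Bond=-53.5269
(1,0): Delta=-0.4209 Bond=40.6629
(1,1): Delta=0.9335 Bond=-66.8889
(2,0): Delta=-1.0000 Bond=83.0446
(2,1): Delta=-0.3918 Bond=42.9561
(2,2): Delta=1.0000 Bond=-83.0446
V0=28.1314

Since d<R<u, set p* = (R−d)/(u−d) = 0.9355; price each node as the discounted p*-expectation of its children.
Payoff layer (t=3): V(3,0)=39.2620, V(3,1)=19.1875, V(3,2)=8.3848, V(3,3)=46.2551
  t=2,j=0: stock 64.7566 → up 73.8225 (V=19.1875), down 53.7480 (V=39.2620). Price 18.2880; hedge Δ=-1.0000, bond B=83.0446.
  t=2,j=1: stock 88.9428 → up 101.3948 (V=8.3848), down 73.8225 (V=19.1875). Price 8.1087; hedge Δ=-0.3918, bond B=42.9561.
  t=2,j=2: stock 122.1624 → up 139.2651 (V=46.2551), down 101.3948 (V=8.3848). Price 39.1178; hedge Δ=1.0000, bond B=-83.0446.
  t=1,j=0: stock 78.0200 → up 88.9428 (V=8.1087), down 64.7566 (V=18.2880). Price 7.8263; hedge Δ=-0.4209, bond B=40.6629.
  t=1,j=1: stock 107.1600 → up 122.1624 (V=39.1178), down 88.9428 (V=8.1087). Price 33.1403; hedge Δ=0.9335, bond B=-66.8889.
  t=0,j=0: stock 94.0000 → up 107.1600 (V=33.1403), down 78.0200 (V=7.8263). Price 28.1314; hedge Δ=0.8687, bond B=-53.5269.
Self-financing check: at every node Δ·S+B equals the discounted successor values.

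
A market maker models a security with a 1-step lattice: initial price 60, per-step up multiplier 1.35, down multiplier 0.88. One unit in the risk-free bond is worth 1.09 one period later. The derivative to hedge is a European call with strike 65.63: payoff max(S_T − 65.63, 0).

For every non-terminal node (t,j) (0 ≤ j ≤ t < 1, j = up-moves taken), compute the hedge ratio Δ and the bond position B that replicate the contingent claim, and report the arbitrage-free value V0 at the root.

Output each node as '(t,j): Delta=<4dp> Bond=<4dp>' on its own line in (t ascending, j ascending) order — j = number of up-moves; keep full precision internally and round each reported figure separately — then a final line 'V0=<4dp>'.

(0,0): Delta=0.5450 Bond=-26.4017
V0=6.3004

Risk-neutral probability p* = (R−d)/(u−d) = (1.09−0.88)/(1.35−0.88) = 0.4468.
At expiry t=1: V(1,0)=0.0000, V(1,1)=15.3700
(0,0): S=60.0000. Δ = (V_up−V_dn)/(S_up−S_dn) = (15.3700−0.0000)/(81.0000−52.8000) = 0.5450. V = [p*·15.3700 + (1−p*)·0.0000]/1.09 = 6.3004. B = V − Δ·S = -26.4017.
Self-financing check: at every node Δ·S+B equals the discounted successor values.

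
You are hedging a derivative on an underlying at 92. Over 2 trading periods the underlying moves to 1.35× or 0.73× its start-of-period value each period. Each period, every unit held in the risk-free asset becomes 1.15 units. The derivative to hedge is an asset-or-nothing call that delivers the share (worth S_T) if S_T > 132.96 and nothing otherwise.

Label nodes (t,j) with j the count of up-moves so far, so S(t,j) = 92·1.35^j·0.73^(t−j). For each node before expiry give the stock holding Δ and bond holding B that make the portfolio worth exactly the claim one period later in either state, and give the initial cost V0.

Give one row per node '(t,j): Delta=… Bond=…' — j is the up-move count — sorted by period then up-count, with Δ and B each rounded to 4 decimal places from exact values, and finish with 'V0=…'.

Since d<R<u, set p* = (R−d)/(u−d) = 0.6774; price each node as the discounted p*-expectation of its children.
Terminal values V(2,·): V(2,0)=0.0000, V(2,1)=0.0000, V(2,2)=167.6700
Node (1,0) S=67.1600: V=(p*·0.0000+(1−p*)·0.0000)/1.15=0.0000; Δ=(0.0000−0.0000)/(90.6660−49.0268)=0.0000; B=V−Δ·S=0.0000
Node (1,1) S=124.2000: V=(p*·167.6700+(1−p*)·0.0000)/1.15=98.7677; Δ=(167.6700−0.0000)/(167.6700−90.6660)=2.1774; B=V−Δ·S=-171.6677
Node (0,0) S=92.0000: V=(p*·98.7677+(1−p*)·0.0000)/1.15=58.1802; Δ=(98.7677−0.0000)/(124.2000−67.1600)=1.7316; B=V−Δ·S=-101.1227
Each (Δ,B) replicates both successor values, so the strategy is self-financing and V0 is arbitrage-free.

(0,0): Delta=1.7316 Bond=-101.1227
(1,0): Delta=0.0000 Bond=0.0000
(1,1): Delta=2.1774 Bond=-171.6677
V0=58.1802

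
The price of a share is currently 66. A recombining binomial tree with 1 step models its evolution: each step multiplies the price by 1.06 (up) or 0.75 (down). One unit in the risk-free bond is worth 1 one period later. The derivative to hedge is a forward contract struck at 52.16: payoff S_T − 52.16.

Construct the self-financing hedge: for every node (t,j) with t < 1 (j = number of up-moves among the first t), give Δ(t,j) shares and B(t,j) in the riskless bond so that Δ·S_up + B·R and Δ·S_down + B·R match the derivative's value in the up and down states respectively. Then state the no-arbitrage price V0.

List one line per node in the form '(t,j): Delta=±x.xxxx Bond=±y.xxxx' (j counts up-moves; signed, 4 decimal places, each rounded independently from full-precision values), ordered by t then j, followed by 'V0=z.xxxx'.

(0,0): Delta=1.0000 Bond=-52.1600
V0=13.8400

Risk-neutral probability p* = (R−d)/(u−d) = (1−0.75)/(1.06−0.75) = 0.8065.
Terminal payoffs: V(1,0)=-2.6600, V(1,1)=17.8000
  t=0,j=0: stock 66.0000 → up 69.9600 (V=17.8000), down 49.5000 (V=-2.6600). Price 13.8400; hedge Δ=1.0000, bond B=-52.1600.
Each (Δ,B) replicates both successor values, so the strategy is self-financing and V0 is arbitrage-free.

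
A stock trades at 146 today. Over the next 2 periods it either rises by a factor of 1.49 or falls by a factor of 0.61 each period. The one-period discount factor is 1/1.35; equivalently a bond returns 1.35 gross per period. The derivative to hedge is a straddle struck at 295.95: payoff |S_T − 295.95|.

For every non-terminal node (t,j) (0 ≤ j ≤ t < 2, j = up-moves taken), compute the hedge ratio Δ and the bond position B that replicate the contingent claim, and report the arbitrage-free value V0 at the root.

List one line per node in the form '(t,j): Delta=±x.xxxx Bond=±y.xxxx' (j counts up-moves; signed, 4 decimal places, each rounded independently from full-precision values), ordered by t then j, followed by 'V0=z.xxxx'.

(0,0): Delta=-0.7267 Bond=144.3579
(1,0): Delta=-1.0000 Bond=219.2222
(1,1): Delta=-0.7055 Bond=190.2784
V0=38.2580

Under the risk-neutral measure, an up-move has probability p* = (R−d)/(u−d) = 0.8409 and values discount at R = 1.35.
Terminal values V(2,·): V(2,0)=241.6234, V(2,1)=163.2506, V(2,2)=28.1846
Node (1,0) S=89.0600: V=(p*·163.2506+(1−p*)·241.6234)/1.35=130.1622; Δ=(163.2506−241.6234)/(132.6994−54.3266)=-1.0000; B=V−Δ·S=219.2222
Node (1,1) S=217.5400: V=(p*·28.1846+(1−p*)·163.2506)/1.35=36.7944; Δ=(28.1846−163.2506)/(324.1346−132.6994)=-0.7055; B=V−Δ·S=190.2784
Node (0,0) S=146.0000: V=(p*·36.7944+(1−p*)·130.1622)/1.35=38.2580; Δ=(36.7944−130.1622)/(217.5400−89.0600)=-0.7267; B=V−Δ·S=144.3579
Each (Δ,B) replicates both successor values, so the strategy is self-financing and V0 is arbitrage-free.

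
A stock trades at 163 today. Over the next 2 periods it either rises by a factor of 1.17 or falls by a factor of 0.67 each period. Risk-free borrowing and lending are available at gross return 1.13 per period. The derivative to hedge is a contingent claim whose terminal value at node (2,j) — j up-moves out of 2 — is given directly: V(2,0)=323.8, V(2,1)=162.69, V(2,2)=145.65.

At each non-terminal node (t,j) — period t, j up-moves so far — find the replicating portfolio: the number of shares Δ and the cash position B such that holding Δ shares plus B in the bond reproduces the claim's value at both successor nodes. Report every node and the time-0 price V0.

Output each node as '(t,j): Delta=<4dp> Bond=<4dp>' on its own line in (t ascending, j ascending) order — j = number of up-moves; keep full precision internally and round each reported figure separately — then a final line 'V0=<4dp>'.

(0,0): Delta=-0.3102 Bond=167.4812
(1,0): Delta=-2.9505 Bond=477.5995
(1,1): Delta=-0.1787 Bond=164.1802
V0=116.9226

Since d<R<u, set p* = (R−d)/(u−d) = 0.9200; price each node as the discounted p*-expectation of its children.
Terminal values V(2,·): V(2,0)=323.8000, V(2,1)=162.6900, V(2,2)=145.6500
  t=1,j=0: stock 109.2100 → up 127.7757 (V=162.6900), down 73.1707 (V=323.8000). Price 155.3795; hedge Δ=-2.9505, bond B=477.5995.
  t=1,j=1: stock 190.7100 → up 223.1307 (V=145.6500), down 127.7757 (V=162.6900). Price 130.1002; hedge Δ=-0.1787, bond B=164.1802.
  t=0,j=0: stock 163.0000 → up 190.7100 (V=130.1002), down 109.2100 (V=155.3795). Price 116.9226; hedge Δ=-0.3102, bond B=167.4812.
The time-0 hedge costs 116.9226, which is the no-arbitrage price.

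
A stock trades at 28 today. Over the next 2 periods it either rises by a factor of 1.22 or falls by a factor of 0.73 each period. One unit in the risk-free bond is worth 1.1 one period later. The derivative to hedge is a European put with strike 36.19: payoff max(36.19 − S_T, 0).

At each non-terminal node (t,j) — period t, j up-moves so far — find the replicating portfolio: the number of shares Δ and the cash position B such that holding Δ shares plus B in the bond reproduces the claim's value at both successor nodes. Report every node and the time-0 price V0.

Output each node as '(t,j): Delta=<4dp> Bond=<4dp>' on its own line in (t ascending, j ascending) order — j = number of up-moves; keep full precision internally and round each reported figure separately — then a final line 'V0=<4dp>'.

The replicating-portfolio and risk-neutral prices coincide; use p* = (1.1−0.73)/(1.22−0.73) = 0.7551 for the latter.
At expiry t=2: V(2,0)=21.2688, V(2,1)=11.2532, V(2,2)=0.0000
  t=1,j=0: stock 20.4400 → up 24.9368 (V=11.2532), down 14.9212 (V=21.2688). Price 12.4600; hedge Δ=-1.0000, bond B=32.9000.
  t=1,j=1: stock 34.1600 → up 41.6752 (V=0.0000), down 24.9368 (V=11.2532). Price 2.5054; hedge Δ=-0.6723, bond B=25.4711.
  t=0,j=0: stock 28.0000 → up 34.1600 (V=2.5054), down 20.4400 (V=12.4600). Price 4.4938; hedge Δ=-0.7256, bond B=24.8095.
Each (Δ,B) replicates both successor values, so the strategy is self-financing and V0 is arbitrage-free.

(0,0): Delta=-0.7256 Bond=24.8095
(1,0): Delta=-1.0000 Bond=32.9000
(1,1): Delta=-0.6723 Bond=25.4711
V0=4.4938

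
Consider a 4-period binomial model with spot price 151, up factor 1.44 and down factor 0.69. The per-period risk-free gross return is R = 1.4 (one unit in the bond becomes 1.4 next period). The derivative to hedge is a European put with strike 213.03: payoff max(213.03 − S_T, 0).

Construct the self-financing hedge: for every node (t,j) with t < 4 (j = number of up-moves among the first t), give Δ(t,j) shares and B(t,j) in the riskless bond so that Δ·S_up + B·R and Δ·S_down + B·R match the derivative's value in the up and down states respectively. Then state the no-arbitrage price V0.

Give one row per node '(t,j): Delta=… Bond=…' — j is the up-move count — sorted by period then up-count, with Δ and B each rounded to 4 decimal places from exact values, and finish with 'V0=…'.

(0,0): Delta=-0.0315 Bond=5.0398
(1,0): Delta=-0.4261 Bond=48.1651
(1,1): Delta=-0.0209 Bond=4.7397
(2,0): Delta=-1.0000 Bond=108.6888
(2,1): Delta=-0.4106 Bond=65.1067
(2,2): Delta=-0.0104 Bond=3.3414
(3,0): Delta=-1.0000 Bond=152.1643
(3,1): Delta=-1.0000 Bond=152.1643
(3,2): Delta=-0.3947 Bond=87.7119
(3,3): Delta=0.0000 Bond=0.0000
V0=0.2762

Risk-neutral probability p* = (R−d)/(u−d) = (1.4−0.69)/(1.44−0.69) = 0.9467.
Terminal values V(4,·): V(4,0)=178.8026, V(4,1)=141.5990, V(4,2)=63.9566, V(4,3)=0.0000, V(4,4)=0.0000
Node (3,0) S=49.6049: V=(p*·141.5990+(1−p*)·178.8026)/1.4=102.5594; Δ=(141.5990−178.8026)/(71.4310−34.2274)=-1.0000; B=V−Δ·S=152.1643
Node (3,1) S=103.5232: V=(p*·63.9566+(1−p*)·141.5990)/1.4=48.6411; Δ=(63.9566−141.5990)/(149.0734−71.4310)=-1.0000; B=V−Δ·S=152.1643
Node (3,2) S=216.0484: V=(p*·0.0000+(1−p*)·63.9566)/1.4=2.4364; Δ=(0.0000−63.9566)/(311.1097−149.0734)=-0.3947; B=V−Δ·S=87.7119
Node (3,3) S=450.8836: V=(p*·0.0000+(1−p*)·0.0000)/1.4=0.0000; Δ=(0.0000−0.0000)/(649.2724−311.1097)=0.0000; B=V−Δ·S=0.0000
Node (2,0) S=71.8911: V=(p*·48.6411+(1−p*)·102.5594)/1.4=36.7977; Δ=(48.6411−102.5594)/(103.5232−49.6049)=-1.0000; B=V−Δ·S=108.6888
Node (2,1) S=150.0336: V=(p*·2.4364+(1−p*)·48.6411)/1.4=3.5005; Δ=(2.4364−48.6411)/(216.0484−103.5232)=-0.4106; B=V−Δ·S=65.1067
Node (2,2) S=313.1136: V=(p*·0.0000+(1−p*)·2.4364)/1.4=0.0928; Δ=(0.0000−2.4364)/(450.8836−216.0484)=-0.0104; B=V−Δ·S=3.3414
Node (1,0) S=104.1900: V=(p*·3.5005+(1−p*)·36.7977)/1.4=3.7688; Δ=(3.5005−36.7977)/(150.0336−71.8911)=-0.4261; B=V−Δ·S=48.1651
Node (1,1) S=217.4400: V=(p*·0.0928+(1−p*)·3.5005)/1.4=0.1961; Δ=(0.0928−3.5005)/(313.1136−150.0336)=-0.0209; B=V−Δ·S=4.7397
Node (0,0) S=151.0000: V=(p*·0.1961+(1−p*)·3.7688)/1.4=0.2762; Δ=(0.1961−3.7688)/(217.4400−104.1900)=-0.0315; B=V−Δ·S=5.0398
Root portfolio cost Δ·151+B reproduces V0=0.2762.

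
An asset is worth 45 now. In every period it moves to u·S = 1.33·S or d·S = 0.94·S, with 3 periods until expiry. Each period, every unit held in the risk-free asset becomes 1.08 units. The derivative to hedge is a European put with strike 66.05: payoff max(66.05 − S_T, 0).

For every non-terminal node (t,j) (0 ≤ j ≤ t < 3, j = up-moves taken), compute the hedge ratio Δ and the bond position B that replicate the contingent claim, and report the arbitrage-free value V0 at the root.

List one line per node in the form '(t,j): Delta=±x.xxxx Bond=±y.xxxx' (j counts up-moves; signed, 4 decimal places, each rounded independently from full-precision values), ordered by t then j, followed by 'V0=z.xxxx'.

(0,0): Delta=-0.6073 Bond=37.9495
(1,0): Delta=-0.8232 Bond=50.1184
(1,1): Delta=-0.3348 Bond=24.6767
(2,0): Delta=-1.0000 Bond=61.1574
(2,1): Delta=-0.6001 Bond=41.5753
(2,2): Delta=0.0000 Bond=0.0000
V0=10.6209

No-arbitrage ⇒ martingale measure with p* = (R−d)/(u−d) = 0.3590.
Payoff layer (t=3): V(3,0)=28.6737, V(3,1)=13.1665, V(3,2)=0.0000, V(3,3)=0.0000
  t=2,j=0: stock 39.7620 → up 52.8835 (V=13.1665), down 37.3763 (V=28.6737). Price 21.3954; hedge Δ=-1.0000, bond B=61.1574.
  t=2,j=1: stock 56.2590 → up 74.8245 (V=0.0000), down 52.8835 (V=13.1665). Price 7.8149; hedge Δ=-0.6001, bond B=41.5753.
  t=2,j=2: stock 79.6005 → up 105.8687 (V=0.0000), down 74.8245 (V=0.0000). Price 0.0000; hedge Δ=0.0000, bond B=0.0000.
  t=1,j=0: stock 42.3000 → up 56.2590 (V=7.8149), down 39.7620 (V=21.3954). Price 15.2966; hedge Δ=-0.8232, bond B=50.1184.
  t=1,j=1: stock 59.8500 → up 79.6005 (V=0.0000), down 56.2590 (V=7.8149). Price 4.6385; hedge Δ=-0.3348, bond B=24.6767.
  t=0,j=0: stock 45.0000 → up 59.8500 (V=4.6385), down 42.3000 (V=15.2966). Price 10.6209; hedge Δ=-0.6073, bond B=37.9495.
The time-0 hedge costs 10.6209, which is the no-arbitrage price.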